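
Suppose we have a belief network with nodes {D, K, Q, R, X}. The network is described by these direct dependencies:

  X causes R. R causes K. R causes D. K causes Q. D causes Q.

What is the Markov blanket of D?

A node's Markov blanket = Pa ∪ Ch ∪ (parents of Ch other than the node itself).
D's parents: R.
Ch(D) = {Q}.
Parents of each child, excluding D:
  Q: K
Union: {R} ∪ {Q} ∪ {K} = {K, Q, R}.

{K, Q, R}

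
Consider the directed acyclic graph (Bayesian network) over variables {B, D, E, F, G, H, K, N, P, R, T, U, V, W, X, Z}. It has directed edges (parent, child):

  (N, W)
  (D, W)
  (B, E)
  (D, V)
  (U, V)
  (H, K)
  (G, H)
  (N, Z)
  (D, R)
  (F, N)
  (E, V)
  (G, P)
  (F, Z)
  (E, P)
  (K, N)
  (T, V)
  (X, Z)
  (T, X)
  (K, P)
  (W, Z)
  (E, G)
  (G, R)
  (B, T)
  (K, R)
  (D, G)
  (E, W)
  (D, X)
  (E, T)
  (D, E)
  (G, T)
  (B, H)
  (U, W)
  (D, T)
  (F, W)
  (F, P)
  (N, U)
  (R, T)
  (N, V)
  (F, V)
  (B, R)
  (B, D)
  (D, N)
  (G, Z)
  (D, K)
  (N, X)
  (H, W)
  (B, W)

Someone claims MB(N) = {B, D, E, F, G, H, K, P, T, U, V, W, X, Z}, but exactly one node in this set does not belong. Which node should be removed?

P

By definition, MB(N) is built from N's parents, N's children, and the co-parents of N.
N's parents: D, F, K.
Ch(N) = {U, V, W, X, Z}.
Co-parents of N (other parents of its children):
  U: —
  V: D, E, F, T, U
  W: B, D, E, F, H, U
  X: D, T
  Z: F, G, W, X
MB(N) = {B, D, E, F, G, H, K, T, U, V, W, X, Z}.
P is neither a parent, child, nor co-parent of N, so it does not belong.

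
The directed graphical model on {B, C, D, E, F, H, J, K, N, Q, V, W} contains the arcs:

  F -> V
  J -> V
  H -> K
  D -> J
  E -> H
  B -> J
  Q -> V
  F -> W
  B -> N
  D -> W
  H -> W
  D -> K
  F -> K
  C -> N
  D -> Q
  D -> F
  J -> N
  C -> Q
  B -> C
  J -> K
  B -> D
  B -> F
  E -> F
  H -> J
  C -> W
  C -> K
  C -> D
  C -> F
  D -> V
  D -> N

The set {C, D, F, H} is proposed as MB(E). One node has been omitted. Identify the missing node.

Ch(E) = {F, H}.
Pa(E) = {}.
Parents of each child, excluding E:
  F's other parents are B, C, D.
  H: no additional parents.
MB(E) = {B, C, D, F, H}.
Comparing with the claimed set, B is missing.

B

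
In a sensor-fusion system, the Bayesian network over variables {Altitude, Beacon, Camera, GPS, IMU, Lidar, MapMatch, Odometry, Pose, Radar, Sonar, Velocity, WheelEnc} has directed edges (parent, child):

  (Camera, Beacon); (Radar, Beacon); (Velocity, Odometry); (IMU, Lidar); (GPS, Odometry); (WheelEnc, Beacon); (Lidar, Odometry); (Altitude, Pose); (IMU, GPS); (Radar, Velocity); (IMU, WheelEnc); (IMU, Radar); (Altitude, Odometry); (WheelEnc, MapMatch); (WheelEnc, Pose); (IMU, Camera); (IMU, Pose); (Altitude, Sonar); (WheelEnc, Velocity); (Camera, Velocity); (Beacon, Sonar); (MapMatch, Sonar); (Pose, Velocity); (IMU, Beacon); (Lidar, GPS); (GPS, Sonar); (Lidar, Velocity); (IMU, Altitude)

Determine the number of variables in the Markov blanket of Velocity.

Ch(Velocity) = {Odometry}.
Velocity has parents Camera, Lidar, Pose, Radar, WheelEnc.
Parents of each child, excluding Velocity:
  Odometry: Altitude, GPS, Lidar
MB(Velocity) = {Altitude, Camera, GPS, Lidar, Odometry, Pose, Radar, WheelEnc}, which has 8 nodes.

8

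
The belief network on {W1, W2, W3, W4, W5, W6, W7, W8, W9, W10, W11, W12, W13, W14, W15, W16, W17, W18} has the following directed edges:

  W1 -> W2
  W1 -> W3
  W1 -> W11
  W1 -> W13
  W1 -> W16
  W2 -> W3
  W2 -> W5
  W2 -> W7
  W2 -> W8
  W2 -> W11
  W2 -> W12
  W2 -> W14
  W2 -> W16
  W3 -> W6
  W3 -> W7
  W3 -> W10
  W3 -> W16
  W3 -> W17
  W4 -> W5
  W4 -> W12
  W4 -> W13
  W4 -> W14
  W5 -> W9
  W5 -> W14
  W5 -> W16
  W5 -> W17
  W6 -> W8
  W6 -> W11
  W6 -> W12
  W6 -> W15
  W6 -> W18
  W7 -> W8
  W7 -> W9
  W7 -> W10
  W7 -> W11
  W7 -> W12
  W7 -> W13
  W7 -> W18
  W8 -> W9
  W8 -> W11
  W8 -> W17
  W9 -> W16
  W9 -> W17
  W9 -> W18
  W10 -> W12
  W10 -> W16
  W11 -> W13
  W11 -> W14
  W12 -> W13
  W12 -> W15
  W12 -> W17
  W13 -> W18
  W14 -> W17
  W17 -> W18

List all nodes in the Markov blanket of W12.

W12's parents: W2, W4, W6, W7, W10.
W12's children: W13, W15, W17.
For each child, the remaining parents (spouses of W12):
  W13 also has parents W1, W4, W7, W11.
  parents(W15) \ {W12} = {W6}.
  W17's other parents are W3, W5, W8, W9, W14.
Taking the union gives {W1, W2, W3, W4, W5, W6, W7, W8, W9, W10, W11, W13, W14, W15, W17}.

{W1, W2, W3, W4, W5, W6, W7, W8, W9, W10, W11, W13, W14, W15, W17}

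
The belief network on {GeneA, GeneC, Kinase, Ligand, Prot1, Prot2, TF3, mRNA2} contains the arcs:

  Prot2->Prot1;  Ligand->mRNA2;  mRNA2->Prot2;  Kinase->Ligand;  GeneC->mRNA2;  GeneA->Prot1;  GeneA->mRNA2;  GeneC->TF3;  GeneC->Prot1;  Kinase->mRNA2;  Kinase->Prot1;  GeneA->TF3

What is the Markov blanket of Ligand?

{GeneA, GeneC, Kinase, mRNA2}

Parents of Ligand: Kinase.
Ch(Ligand) = {mRNA2}.
Parents of each child, excluding Ligand:
  mRNA2's other parents are GeneA, GeneC, Kinase.
Union: {Kinase} ∪ {mRNA2} ∪ {GeneA, GeneC, Kinase} = {GeneA, GeneC, Kinase, mRNA2}.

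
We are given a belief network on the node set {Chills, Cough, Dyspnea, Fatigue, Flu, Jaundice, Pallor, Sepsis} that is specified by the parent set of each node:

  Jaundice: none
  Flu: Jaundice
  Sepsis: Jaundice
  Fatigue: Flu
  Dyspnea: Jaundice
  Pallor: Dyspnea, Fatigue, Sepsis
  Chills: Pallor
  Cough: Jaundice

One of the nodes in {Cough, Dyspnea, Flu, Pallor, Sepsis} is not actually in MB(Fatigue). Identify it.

Fatigue's parents: Flu.
Fatigue's children: Pallor.
Co-parents of Fatigue (other parents of its children):
  Pallor: Dyspnea, Sepsis
MB(Fatigue) = {Dyspnea, Flu, Pallor, Sepsis}.
Cough is neither a parent, child, nor co-parent of Fatigue, so it does not belong.

Cough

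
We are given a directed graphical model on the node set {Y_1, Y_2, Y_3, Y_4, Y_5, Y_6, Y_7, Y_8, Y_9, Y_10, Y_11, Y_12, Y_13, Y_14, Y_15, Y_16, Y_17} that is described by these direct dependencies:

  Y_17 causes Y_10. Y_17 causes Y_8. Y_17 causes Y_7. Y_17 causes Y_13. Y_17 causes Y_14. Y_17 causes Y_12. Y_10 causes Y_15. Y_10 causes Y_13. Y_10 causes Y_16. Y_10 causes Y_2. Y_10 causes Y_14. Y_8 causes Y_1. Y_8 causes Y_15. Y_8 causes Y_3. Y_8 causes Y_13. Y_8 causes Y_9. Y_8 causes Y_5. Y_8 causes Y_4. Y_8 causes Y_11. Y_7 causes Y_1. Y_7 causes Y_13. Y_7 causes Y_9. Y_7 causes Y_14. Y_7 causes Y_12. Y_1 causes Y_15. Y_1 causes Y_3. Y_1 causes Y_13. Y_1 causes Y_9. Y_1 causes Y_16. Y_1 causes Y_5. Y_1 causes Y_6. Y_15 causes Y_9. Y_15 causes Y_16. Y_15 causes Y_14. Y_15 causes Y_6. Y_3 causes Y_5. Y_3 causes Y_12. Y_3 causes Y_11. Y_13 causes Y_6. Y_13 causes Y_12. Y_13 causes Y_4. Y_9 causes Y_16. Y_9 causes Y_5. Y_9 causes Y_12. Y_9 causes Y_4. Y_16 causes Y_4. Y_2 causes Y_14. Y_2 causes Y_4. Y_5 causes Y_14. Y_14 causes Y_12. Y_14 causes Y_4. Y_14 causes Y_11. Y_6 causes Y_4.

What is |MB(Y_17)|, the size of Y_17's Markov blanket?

Recall MB(v) = parents ∪ children ∪ spouses, where spouses are the other parents of v's children.
Pa(Y_17) = {}.
Children of Y_17: Y_7, Y_8, Y_10, Y_12, Y_13, Y_14.
Co-parents of Y_17 (other parents of its children):
  Y_10: no additional parents.
  Y_8: no additional parents.
  Y_7 has no other parent.
  Y_13's other parents are Y_1, Y_7, Y_8, Y_10.
  Y_14's other parents are Y_2, Y_5, Y_7, Y_10, Y_15.
  Y_12's other parents are Y_3, Y_7, Y_9, Y_13, Y_14.
MB(Y_17) = {Y_1, Y_2, Y_3, Y_5, Y_7, Y_8, Y_9, Y_10, Y_12, Y_13, Y_14, Y_15}, which has 12 nodes.

12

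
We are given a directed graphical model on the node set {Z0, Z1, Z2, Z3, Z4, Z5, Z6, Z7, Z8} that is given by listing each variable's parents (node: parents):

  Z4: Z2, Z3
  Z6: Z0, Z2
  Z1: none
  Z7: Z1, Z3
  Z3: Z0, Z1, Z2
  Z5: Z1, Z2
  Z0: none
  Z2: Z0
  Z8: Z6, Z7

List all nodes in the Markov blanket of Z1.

The Markov blanket of a node is its parents, its children, and the other parents of its children.
Children of Z1: Z3, Z5, Z7.
Pa(Z1) = {}.
Other parents of Z1's children:
  Z3's other parents are Z0, Z2.
  Z5's other parent is Z2.
  parents(Z7) \ {Z1} = {Z3}.
So the Markov blanket of Z1 is {Z0, Z2, Z3, Z5, Z7}.

{Z0, Z2, Z3, Z5, Z7}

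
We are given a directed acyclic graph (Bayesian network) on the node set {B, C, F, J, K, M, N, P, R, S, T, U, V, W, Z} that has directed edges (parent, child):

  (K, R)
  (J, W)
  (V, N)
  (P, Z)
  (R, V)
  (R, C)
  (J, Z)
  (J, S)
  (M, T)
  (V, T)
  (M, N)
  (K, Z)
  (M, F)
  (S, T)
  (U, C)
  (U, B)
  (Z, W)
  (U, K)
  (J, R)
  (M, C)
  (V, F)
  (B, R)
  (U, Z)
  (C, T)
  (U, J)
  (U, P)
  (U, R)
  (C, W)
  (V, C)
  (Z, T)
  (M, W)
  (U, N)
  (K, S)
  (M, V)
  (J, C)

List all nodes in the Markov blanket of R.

{B, C, J, K, M, U, V}

Recall MB(v) = parents ∪ children ∪ spouses, where spouses are the other parents of v's children.
R's children: C, V.
R has parents B, J, K, U.
Parents of each child, excluding R:
  parents(V) \ {R} = {M}.
  C's other parents are J, M, U, V.
Taking the union gives {B, C, J, K, M, U, V}.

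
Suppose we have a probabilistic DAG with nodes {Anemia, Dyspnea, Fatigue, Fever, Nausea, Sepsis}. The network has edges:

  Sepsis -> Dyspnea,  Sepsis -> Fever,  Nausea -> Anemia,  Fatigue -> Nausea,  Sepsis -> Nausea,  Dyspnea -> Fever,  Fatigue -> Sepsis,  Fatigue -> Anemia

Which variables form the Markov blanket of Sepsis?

{Dyspnea, Fatigue, Fever, Nausea}

Parents of Sepsis: Fatigue.
Ch(Sepsis) = {Dyspnea, Fever, Nausea}.
For each child, the remaining parents (spouses of Sepsis):
  Dyspnea: no additional parents.
  Nausea also has parent Fatigue.
  Fever's other parent is Dyspnea.
Taking the union gives {Dyspnea, Fatigue, Fever, Nausea}.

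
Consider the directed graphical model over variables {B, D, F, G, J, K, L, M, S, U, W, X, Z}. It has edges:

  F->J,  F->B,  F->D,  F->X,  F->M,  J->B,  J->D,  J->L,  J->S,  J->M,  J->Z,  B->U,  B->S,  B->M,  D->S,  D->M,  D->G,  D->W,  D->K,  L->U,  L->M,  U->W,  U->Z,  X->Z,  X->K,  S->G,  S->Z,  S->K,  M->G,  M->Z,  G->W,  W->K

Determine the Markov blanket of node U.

U's parents: B, L.
U has children W, Z.
Other parents of U's children:
  W's other parents are D, G.
  parents(Z) \ {U} = {J, M, S, X}.
So the Markov blanket of U is {B, D, G, J, L, M, S, W, X, Z}.

{B, D, G, J, L, M, S, W, X, Z}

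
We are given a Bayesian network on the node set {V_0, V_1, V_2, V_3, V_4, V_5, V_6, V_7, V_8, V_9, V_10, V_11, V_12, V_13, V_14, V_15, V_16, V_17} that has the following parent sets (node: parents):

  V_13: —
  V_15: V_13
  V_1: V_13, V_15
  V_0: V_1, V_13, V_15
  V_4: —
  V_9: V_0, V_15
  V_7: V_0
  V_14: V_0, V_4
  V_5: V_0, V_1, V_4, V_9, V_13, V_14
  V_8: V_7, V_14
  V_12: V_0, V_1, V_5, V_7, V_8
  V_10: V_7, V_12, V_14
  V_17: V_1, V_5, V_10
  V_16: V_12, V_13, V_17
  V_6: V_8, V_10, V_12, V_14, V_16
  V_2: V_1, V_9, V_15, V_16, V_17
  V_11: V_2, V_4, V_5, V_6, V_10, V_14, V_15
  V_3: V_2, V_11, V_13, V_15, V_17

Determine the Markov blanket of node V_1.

{V_0, V_2, V_4, V_5, V_7, V_8, V_9, V_10, V_12, V_13, V_14, V_15, V_16, V_17}

By definition, MB(V_1) is built from V_1's parents, V_1's children, and the co-parents of V_1.
Pa(V_1) = {V_13, V_15}.
V_1 has children V_0, V_2, V_5, V_12, V_17.
Other parents of V_1's children:
  V_0 also has parents V_13, V_15.
  V_5 also has parents V_0, V_4, V_9, V_13, V_14.
  V_12 also has parents V_0, V_5, V_7, V_8.
  V_17 also has parents V_5, V_10.
  parents(V_2) \ {V_1} = {V_9, V_15, V_16, V_17}.
So the Markov blanket of V_1 is {V_0, V_2, V_4, V_5, V_7, V_8, V_9, V_10, V_12, V_13, V_14, V_15, V_16, V_17}.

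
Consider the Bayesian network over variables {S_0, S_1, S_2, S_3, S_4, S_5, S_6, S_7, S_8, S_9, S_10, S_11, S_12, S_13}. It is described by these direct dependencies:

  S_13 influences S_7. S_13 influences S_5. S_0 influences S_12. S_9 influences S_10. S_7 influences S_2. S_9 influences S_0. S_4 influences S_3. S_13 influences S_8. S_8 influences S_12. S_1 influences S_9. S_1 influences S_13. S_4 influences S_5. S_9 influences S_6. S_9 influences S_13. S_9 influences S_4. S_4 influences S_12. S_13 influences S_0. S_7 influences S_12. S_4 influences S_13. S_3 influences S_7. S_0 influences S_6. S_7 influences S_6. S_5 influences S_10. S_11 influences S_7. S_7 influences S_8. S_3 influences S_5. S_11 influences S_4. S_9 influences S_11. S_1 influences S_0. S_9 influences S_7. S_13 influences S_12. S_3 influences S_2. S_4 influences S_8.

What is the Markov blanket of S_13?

{S_0, S_1, S_3, S_4, S_5, S_7, S_8, S_9, S_11, S_12}

Recall MB(v) = parents ∪ children ∪ spouses, where spouses are the other parents of v's children.
Pa(S_13) = {S_1, S_4, S_9}.
Children of S_13: S_0, S_5, S_7, S_8, S_12.
Parents of each child, excluding S_13:
  S_7 also has parents S_3, S_9, S_11.
  S_8 also has parents S_4, S_7.
  S_0's other parents are S_1, S_9.
  S_5's other parents are S_3, S_4.
  parents(S_12) \ {S_13} = {S_0, S_4, S_7, S_8}.
Taking the union gives {S_0, S_1, S_3, S_4, S_5, S_7, S_8, S_9, S_11, S_12}.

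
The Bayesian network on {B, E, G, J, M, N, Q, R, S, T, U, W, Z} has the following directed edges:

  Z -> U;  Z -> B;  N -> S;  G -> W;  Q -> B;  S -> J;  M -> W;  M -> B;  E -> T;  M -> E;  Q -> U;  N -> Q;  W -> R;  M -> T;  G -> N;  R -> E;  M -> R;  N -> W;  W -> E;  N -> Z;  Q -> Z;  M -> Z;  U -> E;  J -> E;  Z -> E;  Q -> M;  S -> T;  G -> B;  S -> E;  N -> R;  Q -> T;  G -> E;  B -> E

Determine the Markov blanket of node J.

J has parent S.
Ch(J) = {E}.
Other parents of J's children:
  parents(E) \ {J} = {B, G, M, R, S, U, W, Z}.
Union: {S} ∪ {E} ∪ {B, G, M, R, S, U, W, Z} = {B, E, G, M, R, S, U, W, Z}.

{B, E, G, M, R, S, U, W, Z}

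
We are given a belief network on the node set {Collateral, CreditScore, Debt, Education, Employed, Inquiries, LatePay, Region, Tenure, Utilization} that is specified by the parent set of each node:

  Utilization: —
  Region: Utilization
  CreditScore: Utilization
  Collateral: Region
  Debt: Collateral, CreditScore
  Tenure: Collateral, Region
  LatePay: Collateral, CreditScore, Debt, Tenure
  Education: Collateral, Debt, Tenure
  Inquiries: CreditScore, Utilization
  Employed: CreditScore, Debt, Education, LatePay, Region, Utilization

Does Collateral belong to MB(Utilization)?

Parents of Utilization: none.
Utilization's children: CreditScore, Employed, Inquiries, Region.
Parents of each child, excluding Utilization:
  Region has no other parent.
  CreditScore: no additional parents.
  parents(Inquiries) \ {Utilization} = {CreditScore}.
  Employed's other parents are CreditScore, Debt, Education, LatePay, Region.
MB(Utilization) = {CreditScore, Debt, Education, Employed, Inquiries, LatePay, Region}; Collateral is not in this set.

No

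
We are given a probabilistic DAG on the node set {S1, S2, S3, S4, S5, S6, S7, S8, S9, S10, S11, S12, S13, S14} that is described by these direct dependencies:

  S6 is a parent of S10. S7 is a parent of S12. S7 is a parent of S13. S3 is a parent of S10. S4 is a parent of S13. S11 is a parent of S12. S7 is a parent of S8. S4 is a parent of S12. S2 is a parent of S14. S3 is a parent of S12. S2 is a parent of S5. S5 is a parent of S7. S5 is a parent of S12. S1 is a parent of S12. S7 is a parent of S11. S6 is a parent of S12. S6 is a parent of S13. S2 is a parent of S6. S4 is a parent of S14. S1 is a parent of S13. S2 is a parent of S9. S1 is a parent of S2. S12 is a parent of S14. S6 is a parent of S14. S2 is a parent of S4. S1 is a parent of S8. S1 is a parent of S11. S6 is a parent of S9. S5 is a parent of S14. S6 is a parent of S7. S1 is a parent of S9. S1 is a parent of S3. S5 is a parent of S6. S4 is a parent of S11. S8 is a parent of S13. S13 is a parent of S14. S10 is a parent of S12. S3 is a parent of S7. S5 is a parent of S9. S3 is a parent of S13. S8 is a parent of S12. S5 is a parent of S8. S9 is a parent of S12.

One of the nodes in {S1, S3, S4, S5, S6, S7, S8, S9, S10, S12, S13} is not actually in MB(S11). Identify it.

Pa(S11) = {S1, S4, S7}.
Children of S11: S12.
Other parents of S11's children:
  S12's other parents are S1, S3, S4, S5, S6, S7, S8, S9, S10.
MB(S11) = {S1, S3, S4, S5, S6, S7, S8, S9, S10, S12}.
S13 is neither a parent, child, nor co-parent of S11, so it does not belong.

S13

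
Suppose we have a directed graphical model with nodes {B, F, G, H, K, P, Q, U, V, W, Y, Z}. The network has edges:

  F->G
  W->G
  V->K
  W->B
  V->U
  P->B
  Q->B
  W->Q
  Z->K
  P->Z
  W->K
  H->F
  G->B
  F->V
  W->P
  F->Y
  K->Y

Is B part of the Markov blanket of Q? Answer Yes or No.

Yes

B is a child of Q.
So B ∈ MB(Q).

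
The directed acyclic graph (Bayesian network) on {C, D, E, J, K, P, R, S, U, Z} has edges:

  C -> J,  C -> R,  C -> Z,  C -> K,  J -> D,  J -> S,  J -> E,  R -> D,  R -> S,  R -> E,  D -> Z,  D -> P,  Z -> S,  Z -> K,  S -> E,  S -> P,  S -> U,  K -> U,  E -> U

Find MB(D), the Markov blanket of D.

{C, J, P, R, S, Z}

The Markov blanket of a node is its parents, its children, and the other parents of its children.
Children of D: P, Z.
D's parents: J, R.
Other parents of D's children:
  Z's other parent is C.
  P also has parent S.
MB(D) = {C, J, P, R, S, Z}.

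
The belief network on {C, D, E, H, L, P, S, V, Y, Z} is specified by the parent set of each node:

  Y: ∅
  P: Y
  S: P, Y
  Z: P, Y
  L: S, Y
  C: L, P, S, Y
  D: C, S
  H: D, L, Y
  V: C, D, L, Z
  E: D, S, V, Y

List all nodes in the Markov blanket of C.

By definition, MB(C) is built from C's parents, C's children, and the co-parents of C.
C's parents: L, P, S, Y.
C's children: D, V.
Co-parents of C (other parents of its children):
  D's other parent is S.
  V also has parents D, L, Z.
So the Markov blanket of C is {D, L, P, S, V, Y, Z}.

{D, L, P, S, V, Y, Z}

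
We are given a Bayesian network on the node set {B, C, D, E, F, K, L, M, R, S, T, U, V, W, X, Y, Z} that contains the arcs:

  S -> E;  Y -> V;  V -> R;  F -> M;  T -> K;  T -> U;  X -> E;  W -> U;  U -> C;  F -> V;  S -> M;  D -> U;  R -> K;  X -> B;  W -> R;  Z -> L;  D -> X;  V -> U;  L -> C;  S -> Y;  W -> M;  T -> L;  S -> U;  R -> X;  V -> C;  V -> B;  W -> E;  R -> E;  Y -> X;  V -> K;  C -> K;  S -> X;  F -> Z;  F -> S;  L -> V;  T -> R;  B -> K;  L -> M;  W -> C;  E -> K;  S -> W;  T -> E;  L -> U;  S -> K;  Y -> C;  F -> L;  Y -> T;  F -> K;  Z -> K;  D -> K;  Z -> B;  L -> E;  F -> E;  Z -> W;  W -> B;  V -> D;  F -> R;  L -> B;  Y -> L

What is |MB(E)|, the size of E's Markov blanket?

13

The Markov blanket of a node is its parents, its children, and the other parents of its children.
Pa(E) = {F, L, R, S, T, W, X}.
Children of E: K.
For each child, the remaining parents (spouses of E):
  K's other parents are B, C, D, F, R, S, T, V, Z.
MB(E) = {B, C, D, F, K, L, R, S, T, V, W, X, Z}, which has 13 nodes.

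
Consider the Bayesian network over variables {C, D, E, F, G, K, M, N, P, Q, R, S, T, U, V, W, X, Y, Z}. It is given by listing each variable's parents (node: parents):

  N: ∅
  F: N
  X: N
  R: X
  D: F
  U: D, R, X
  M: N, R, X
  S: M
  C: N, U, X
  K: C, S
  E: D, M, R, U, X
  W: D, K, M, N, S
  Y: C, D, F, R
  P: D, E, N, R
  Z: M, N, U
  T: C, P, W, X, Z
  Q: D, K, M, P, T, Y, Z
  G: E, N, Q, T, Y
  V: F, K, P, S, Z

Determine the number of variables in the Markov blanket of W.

10

A node's Markov blanket = Pa ∪ Ch ∪ (parents of Ch other than the node itself).
W has child T.
W's parents: D, K, M, N, S.
Co-parents of W (other parents of its children):
  T also has parents C, P, X, Z.
MB(W) = {C, D, K, M, N, P, S, T, X, Z}, which has 10 nodes.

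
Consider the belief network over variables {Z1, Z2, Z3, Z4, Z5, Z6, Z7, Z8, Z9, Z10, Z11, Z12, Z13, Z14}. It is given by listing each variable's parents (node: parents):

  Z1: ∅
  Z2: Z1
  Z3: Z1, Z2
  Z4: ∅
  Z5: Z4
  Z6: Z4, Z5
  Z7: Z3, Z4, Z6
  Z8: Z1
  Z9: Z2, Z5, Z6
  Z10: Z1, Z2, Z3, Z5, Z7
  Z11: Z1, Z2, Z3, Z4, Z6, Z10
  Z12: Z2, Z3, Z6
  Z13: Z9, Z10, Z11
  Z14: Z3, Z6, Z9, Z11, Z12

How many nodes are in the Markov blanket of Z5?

By definition, MB(Z5) is built from Z5's parents, Z5's children, and the co-parents of Z5.
Z5's parents: Z4.
Ch(Z5) = {Z6, Z9, Z10}.
Parents of each child, excluding Z5:
  Z6 also has parent Z4.
  Z9's other parents are Z2, Z6.
  Z10 also has parents Z1, Z2, Z3, Z7.
MB(Z5) = {Z1, Z2, Z3, Z4, Z6, Z7, Z9, Z10}, which has 8 nodes.

8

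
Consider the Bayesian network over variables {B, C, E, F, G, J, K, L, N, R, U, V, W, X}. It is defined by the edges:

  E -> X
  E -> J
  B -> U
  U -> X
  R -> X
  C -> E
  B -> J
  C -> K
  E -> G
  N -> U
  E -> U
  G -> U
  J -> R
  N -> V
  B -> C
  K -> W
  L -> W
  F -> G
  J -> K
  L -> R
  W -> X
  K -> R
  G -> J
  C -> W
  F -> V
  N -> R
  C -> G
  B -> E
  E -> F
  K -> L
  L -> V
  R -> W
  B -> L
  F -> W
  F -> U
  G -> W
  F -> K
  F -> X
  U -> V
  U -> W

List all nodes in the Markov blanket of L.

{B, C, F, G, J, K, N, R, U, V, W}

By definition, MB(L) is built from L's parents, L's children, and the co-parents of L.
L has parents B, K.
Ch(L) = {R, V, W}.
Other parents of L's children:
  parents(R) \ {L} = {J, K, N}.
  parents(V) \ {L} = {F, N, U}.
  W also has parents C, F, G, K, R, U.
Union: {B, K} ∪ {R, V, W} ∪ {C, F, G, J, K, N, R, U} = {B, C, F, G, J, K, N, R, U, V, W}.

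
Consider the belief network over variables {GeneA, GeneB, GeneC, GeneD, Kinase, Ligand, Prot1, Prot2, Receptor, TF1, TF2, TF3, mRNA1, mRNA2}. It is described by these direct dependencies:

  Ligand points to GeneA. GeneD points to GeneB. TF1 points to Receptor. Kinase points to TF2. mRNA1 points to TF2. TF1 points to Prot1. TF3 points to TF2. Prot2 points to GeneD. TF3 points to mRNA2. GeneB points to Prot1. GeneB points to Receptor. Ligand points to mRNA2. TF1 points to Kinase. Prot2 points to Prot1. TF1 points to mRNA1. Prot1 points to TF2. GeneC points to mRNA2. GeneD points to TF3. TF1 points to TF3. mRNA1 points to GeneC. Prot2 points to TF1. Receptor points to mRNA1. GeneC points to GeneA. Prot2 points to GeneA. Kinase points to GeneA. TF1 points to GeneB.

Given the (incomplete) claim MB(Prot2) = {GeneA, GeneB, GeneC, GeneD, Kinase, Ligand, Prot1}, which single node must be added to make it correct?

Children of Prot2: GeneA, GeneD, Prot1, TF1.
Pa(Prot2) = {}.
Co-parents of Prot2 (other parents of its children):
  GeneD has no other parent.
  TF1: no additional parents.
  parents(Prot1) \ {Prot2} = {GeneB, TF1}.
  GeneA also has parents GeneC, Kinase, Ligand.
MB(Prot2) = {GeneA, GeneB, GeneC, GeneD, Kinase, Ligand, Prot1, TF1}.
Comparing with the claimed set, TF1 is missing.

TF1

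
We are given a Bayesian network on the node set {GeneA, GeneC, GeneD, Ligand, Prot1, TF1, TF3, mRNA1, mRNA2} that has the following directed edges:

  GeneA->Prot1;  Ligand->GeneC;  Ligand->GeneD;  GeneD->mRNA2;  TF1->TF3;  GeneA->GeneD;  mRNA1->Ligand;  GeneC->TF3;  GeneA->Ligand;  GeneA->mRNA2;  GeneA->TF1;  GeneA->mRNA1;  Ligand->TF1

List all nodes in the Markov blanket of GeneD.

{GeneA, Ligand, mRNA2}

Recall MB(v) = parents ∪ children ∪ spouses, where spouses are the other parents of v's children.
GeneD has child mRNA2.
Parents of GeneD: GeneA, Ligand.
For each child, the remaining parents (spouses of GeneD):
  mRNA2's other parent is GeneA.
MB(GeneD) = {GeneA, Ligand, mRNA2}.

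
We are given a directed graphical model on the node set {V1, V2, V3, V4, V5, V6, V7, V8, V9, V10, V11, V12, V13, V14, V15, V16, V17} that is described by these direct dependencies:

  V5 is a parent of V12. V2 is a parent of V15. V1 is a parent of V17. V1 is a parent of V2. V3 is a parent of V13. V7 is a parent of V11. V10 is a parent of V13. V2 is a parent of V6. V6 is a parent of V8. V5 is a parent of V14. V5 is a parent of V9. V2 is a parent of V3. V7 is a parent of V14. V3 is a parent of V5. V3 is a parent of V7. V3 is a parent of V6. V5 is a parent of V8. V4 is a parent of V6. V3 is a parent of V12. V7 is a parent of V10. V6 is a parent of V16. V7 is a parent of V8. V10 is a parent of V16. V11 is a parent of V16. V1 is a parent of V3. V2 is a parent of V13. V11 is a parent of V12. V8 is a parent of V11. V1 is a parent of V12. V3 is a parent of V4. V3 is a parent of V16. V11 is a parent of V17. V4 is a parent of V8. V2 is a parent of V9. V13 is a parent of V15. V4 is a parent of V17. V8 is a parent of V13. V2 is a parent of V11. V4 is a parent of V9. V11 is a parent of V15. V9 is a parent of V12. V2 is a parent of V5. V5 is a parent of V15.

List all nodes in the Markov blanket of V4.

{V1, V2, V3, V5, V6, V7, V8, V9, V11, V17}

Recall MB(v) = parents ∪ children ∪ spouses, where spouses are the other parents of v's children.
Children of V4: V6, V8, V9, V17.
Pa(V4) = {V3}.
Co-parents of V4 (other parents of its children):
  V6 also has parents V2, V3.
  V8 also has parents V5, V6, V7.
  V9's other parents are V2, V5.
  V17's other parents are V1, V11.
Union: {V3} ∪ {V6, V8, V9, V17} ∪ {V1, V2, V3, V5, V6, V7, V11} = {V1, V2, V3, V5, V6, V7, V8, V9, V11, V17}.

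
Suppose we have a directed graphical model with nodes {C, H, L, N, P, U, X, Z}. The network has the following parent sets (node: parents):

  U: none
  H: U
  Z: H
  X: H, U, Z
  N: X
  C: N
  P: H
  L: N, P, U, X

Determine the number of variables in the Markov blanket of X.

6

The Markov blanket of a node is its parents, its children, and the other parents of its children.
Parents of X: H, U, Z.
Ch(X) = {L, N}.
Parents of each child, excluding X:
  N: —
  L: N, P, U
MB(X) = {H, L, N, P, U, Z}, which has 6 nodes.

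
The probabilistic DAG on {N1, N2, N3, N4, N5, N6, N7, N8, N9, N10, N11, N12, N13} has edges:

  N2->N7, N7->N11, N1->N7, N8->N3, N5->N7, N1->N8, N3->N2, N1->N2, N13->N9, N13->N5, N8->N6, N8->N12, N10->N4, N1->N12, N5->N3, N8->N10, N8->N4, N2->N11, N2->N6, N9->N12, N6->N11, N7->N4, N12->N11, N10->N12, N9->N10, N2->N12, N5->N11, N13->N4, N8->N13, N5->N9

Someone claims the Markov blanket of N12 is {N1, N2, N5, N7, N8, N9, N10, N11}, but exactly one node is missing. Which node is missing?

N12's children: N11.
Parents of N12: N1, N2, N8, N9, N10.
Co-parents of N12 (other parents of its children):
  N11: N2, N5, N6, N7
MB(N12) = {N1, N2, N5, N6, N7, N8, N9, N10, N11}.
Comparing with the claimed set, N6 is missing.

N6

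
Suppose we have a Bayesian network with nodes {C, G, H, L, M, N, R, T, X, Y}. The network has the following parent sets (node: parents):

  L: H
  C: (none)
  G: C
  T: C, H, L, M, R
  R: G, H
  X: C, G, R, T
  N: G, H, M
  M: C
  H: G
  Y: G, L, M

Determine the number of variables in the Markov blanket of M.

M's parents: C.
M has children N, T, Y.
Other parents of M's children:
  N also has parents G, H.
  T's other parents are C, H, L, R.
  parents(Y) \ {M} = {G, L}.
MB(M) = {C, G, H, L, N, R, T, Y}, which has 8 nodes.

8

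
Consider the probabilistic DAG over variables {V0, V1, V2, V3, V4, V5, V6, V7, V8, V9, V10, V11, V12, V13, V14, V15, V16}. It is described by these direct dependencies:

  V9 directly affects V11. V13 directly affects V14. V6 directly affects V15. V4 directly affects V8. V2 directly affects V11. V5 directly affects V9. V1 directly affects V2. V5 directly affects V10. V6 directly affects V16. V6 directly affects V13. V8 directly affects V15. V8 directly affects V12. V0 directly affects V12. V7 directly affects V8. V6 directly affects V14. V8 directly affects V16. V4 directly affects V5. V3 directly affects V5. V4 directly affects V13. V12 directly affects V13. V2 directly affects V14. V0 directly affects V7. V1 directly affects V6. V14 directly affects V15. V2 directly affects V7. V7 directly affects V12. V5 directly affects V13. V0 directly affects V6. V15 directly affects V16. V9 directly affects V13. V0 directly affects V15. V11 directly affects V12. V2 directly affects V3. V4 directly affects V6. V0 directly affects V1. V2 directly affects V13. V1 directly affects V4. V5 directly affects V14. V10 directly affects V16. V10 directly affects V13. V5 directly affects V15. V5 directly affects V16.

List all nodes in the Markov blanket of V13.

{V2, V4, V5, V6, V9, V10, V12, V14}

Children of V13: V14.
V13 has parents V2, V4, V5, V6, V9, V10, V12.
Parents of each child, excluding V13:
  V14: V2, V5, V6
So the Markov blanket of V13 is {V2, V4, V5, V6, V9, V10, V12, V14}.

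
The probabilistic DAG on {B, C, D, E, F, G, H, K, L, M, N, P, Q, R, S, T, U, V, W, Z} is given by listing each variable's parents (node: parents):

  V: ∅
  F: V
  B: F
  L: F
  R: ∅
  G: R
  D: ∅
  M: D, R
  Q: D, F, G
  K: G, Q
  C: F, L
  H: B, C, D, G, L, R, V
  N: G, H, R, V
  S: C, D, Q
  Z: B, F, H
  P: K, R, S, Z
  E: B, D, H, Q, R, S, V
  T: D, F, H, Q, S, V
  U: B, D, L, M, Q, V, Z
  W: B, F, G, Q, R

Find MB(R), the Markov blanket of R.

By definition, MB(R) is built from R's parents, R's children, and the co-parents of R.
R's children: E, G, H, M, N, P, W.
R has no parents.
Parents of each child, excluding R:
  G has no other parent.
  M also has parent D.
  parents(H) \ {R} = {B, C, D, G, L, V}.
  N's other parents are G, H, V.
  parents(P) \ {R} = {K, S, Z}.
  parents(E) \ {R} = {B, D, H, Q, S, V}.
  W also has parents B, F, G, Q.
So the Markov blanket of R is {B, C, D, E, F, G, H, K, L, M, N, P, Q, S, V, W, Z}.

{B, C, D, E, F, G, H, K, L, M, N, P, Q, S, V, W, Z}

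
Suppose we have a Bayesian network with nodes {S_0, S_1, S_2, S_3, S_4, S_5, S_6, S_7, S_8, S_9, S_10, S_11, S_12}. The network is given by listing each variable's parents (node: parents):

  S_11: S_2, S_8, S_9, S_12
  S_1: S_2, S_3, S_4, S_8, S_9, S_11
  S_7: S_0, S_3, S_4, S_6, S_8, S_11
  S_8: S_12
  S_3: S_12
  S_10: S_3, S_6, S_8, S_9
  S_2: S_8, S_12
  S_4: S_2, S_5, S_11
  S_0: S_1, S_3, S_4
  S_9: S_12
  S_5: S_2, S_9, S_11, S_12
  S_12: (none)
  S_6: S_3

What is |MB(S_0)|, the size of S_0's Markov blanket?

7

S_0's parents: S_1, S_3, S_4.
Ch(S_0) = {S_7}.
Parents of each child, excluding S_0:
  parents(S_7) \ {S_0} = {S_3, S_4, S_6, S_8, S_11}.
MB(S_0) = {S_1, S_3, S_4, S_6, S_7, S_8, S_11}, which has 7 nodes.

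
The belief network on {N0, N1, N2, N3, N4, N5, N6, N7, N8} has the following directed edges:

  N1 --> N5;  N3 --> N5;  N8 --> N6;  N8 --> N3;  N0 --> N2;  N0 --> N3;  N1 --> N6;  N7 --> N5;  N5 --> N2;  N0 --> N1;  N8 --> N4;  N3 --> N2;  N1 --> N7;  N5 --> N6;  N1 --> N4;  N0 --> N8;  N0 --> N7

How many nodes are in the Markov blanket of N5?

7

N5's parents: N1, N3, N7.
N5's children: N2, N6.
Other parents of N5's children:
  N2's other parents are N0, N3.
  N6 also has parents N1, N8.
MB(N5) = {N0, N1, N2, N3, N6, N7, N8}, which has 7 nodes.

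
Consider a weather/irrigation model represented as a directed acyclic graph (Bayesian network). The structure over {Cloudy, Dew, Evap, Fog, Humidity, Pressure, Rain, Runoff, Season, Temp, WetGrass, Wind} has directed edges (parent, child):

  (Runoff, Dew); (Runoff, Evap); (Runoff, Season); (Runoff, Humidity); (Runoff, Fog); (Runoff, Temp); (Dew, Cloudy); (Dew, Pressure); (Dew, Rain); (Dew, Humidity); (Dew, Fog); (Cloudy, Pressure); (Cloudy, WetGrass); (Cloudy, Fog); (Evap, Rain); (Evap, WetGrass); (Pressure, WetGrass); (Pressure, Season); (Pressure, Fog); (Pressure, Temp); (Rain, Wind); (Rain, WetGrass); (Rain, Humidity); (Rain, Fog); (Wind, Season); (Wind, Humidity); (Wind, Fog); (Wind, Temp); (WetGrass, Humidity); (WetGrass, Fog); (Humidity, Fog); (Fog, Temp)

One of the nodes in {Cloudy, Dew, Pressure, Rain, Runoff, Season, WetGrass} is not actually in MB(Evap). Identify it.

Season

Recall MB(v) = parents ∪ children ∪ spouses, where spouses are the other parents of v's children.
Evap has children Rain, WetGrass.
Parents of Evap: Runoff.
Co-parents of Evap (other parents of its children):
  Rain also has parent Dew.
  WetGrass's other parents are Cloudy, Pressure, Rain.
MB(Evap) = {Cloudy, Dew, Pressure, Rain, Runoff, WetGrass}.
Season is neither a parent, child, nor co-parent of Evap, so it does not belong.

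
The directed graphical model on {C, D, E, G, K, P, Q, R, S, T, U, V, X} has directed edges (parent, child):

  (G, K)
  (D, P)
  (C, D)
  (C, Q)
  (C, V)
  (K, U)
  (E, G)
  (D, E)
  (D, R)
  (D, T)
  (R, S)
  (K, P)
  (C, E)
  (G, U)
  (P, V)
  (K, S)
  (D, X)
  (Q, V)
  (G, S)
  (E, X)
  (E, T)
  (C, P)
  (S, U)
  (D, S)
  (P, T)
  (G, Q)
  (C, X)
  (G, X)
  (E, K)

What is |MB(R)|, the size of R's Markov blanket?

4

Recall MB(v) = parents ∪ children ∪ spouses, where spouses are the other parents of v's children.
Parents of R: D.
R's children: S.
For each child, the remaining parents (spouses of R):
  parents(S) \ {R} = {D, G, K}.
MB(R) = {D, G, K, S}, which has 4 nodes.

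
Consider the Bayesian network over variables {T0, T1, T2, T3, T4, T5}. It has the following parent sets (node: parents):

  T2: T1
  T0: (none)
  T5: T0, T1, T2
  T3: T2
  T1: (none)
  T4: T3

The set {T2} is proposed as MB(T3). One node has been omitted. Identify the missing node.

T4

T3 has parent T2.
T3's children: T4.
For each child, the remaining parents (spouses of T3):
  T4 has no other parent.
MB(T3) = {T2, T4}.
Comparing with the claimed set, T4 is missing.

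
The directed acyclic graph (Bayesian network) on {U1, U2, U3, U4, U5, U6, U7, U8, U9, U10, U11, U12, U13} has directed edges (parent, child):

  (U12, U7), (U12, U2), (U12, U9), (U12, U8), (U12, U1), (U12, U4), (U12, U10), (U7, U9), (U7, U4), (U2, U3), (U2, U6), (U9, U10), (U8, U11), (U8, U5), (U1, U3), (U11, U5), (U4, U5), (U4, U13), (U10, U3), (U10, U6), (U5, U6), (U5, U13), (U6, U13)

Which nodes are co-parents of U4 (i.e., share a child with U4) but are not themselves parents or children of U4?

{U6, U8, U11}

Children of U4: U5, U13.
  U5: U8, U11
  U13: U5, U6
Excluding nodes already adjacent to U4 (U5, U7, U12, U13), the co-parent-only contribution is {U6, U8, U11}.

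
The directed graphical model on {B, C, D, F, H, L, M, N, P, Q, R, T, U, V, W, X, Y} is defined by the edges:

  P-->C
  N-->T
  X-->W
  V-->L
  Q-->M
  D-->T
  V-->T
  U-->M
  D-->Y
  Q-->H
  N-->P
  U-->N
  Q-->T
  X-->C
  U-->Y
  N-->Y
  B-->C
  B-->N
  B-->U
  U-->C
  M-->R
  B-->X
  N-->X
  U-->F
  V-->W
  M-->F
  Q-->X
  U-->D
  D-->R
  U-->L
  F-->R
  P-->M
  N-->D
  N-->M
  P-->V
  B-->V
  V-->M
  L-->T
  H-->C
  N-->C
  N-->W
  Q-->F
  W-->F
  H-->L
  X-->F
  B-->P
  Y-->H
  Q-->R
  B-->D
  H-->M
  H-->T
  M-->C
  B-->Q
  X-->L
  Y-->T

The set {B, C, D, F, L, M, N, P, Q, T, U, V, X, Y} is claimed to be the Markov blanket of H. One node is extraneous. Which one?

Recall MB(v) = parents ∪ children ∪ spouses, where spouses are the other parents of v's children.
H's parents: Q, Y.
H's children: C, L, M, T.
Other parents of H's children:
  L: U, V, X
  M: N, P, Q, U, V
  T: D, L, N, Q, V, Y
  C: B, M, N, P, U, X
MB(H) = {B, C, D, L, M, N, P, Q, T, U, V, X, Y}.
F is neither a parent, child, nor co-parent of H, so it does not belong.

F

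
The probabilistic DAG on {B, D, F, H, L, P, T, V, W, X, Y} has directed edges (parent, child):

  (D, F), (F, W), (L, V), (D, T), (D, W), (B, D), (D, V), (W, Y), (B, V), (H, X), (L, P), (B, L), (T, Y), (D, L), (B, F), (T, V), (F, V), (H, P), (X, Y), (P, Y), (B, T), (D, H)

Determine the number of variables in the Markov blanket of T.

9

By definition, MB(T) is built from T's parents, T's children, and the co-parents of T.
T has children V, Y.
T's parents: B, D.
Co-parents of T (other parents of its children):
  V: B, D, F, L
  Y: P, W, X
MB(T) = {B, D, F, L, P, V, W, X, Y}, which has 9 nodes.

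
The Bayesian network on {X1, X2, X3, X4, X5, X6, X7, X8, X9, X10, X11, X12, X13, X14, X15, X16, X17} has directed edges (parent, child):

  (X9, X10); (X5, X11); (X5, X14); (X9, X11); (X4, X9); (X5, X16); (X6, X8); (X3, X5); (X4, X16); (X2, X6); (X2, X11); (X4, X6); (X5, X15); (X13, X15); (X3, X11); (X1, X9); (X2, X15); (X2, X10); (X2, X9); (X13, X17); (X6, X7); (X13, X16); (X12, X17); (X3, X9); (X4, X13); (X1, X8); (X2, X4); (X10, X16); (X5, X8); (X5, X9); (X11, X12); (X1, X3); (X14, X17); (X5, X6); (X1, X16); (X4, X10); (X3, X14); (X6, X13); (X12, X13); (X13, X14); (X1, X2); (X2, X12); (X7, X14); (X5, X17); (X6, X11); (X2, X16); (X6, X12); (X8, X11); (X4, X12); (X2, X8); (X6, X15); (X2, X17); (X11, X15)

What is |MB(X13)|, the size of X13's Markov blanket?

X13 has children X14, X15, X16, X17.
X13 has parents X4, X6, X12.
Parents of each child, excluding X13:
  X14's other parents are X3, X5, X7.
  X15 also has parents X2, X5, X6, X11.
  X16's other parents are X1, X2, X4, X5, X10.
  X17 also has parents X2, X5, X12, X14.
MB(X13) = {X1, X2, X3, X4, X5, X6, X7, X10, X11, X12, X14, X15, X16, X17}, which has 14 nodes.

14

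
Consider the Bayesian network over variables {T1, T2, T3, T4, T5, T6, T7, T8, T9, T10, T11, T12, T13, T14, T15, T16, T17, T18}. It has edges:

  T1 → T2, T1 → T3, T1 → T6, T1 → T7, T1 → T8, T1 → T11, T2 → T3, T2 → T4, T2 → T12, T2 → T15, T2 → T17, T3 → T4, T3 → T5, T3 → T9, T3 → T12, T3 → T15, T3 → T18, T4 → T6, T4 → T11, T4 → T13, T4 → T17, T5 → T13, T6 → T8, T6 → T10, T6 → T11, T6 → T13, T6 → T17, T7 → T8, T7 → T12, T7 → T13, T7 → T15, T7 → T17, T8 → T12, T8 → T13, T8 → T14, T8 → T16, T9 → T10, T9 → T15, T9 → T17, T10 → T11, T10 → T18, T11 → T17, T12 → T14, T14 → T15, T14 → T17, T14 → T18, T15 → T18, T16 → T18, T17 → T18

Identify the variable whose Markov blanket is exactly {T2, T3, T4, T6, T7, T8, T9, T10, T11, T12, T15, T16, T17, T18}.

T14

The target node must have every member of {T2, T3, T4, T6, T7, T8, T9, T10, T11, T12, T15, T16, T17, T18} as a parent, child, or co-parent, and no others.
Parents of T14: T8, T12; children: T15, T17, T18; co-parents: T2, T3, T4, T6, T7, T9, T10, T11, T15, T16, T17.
These exactly cover the given set, so the node is T14.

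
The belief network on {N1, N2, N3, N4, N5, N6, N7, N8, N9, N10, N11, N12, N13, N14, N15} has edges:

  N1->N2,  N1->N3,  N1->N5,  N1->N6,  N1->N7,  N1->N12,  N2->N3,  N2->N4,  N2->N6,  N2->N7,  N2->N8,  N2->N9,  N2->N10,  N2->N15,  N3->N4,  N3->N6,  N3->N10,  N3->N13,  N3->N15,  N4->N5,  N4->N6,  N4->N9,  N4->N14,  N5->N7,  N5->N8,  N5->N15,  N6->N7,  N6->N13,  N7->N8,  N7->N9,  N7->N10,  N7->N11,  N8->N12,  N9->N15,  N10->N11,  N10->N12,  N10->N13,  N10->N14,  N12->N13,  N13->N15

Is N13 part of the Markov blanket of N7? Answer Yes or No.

N7's parents: N1, N2, N5, N6.
N7 has children N8, N9, N10, N11.
Co-parents of N7 (other parents of its children):
  N8: N2, N5
  N9: N2, N4
  N10: N2, N3
  N11: N10
MB(N7) = {N1, N2, N3, N4, N5, N6, N8, N9, N10, N11}; N13 is not in this set.

No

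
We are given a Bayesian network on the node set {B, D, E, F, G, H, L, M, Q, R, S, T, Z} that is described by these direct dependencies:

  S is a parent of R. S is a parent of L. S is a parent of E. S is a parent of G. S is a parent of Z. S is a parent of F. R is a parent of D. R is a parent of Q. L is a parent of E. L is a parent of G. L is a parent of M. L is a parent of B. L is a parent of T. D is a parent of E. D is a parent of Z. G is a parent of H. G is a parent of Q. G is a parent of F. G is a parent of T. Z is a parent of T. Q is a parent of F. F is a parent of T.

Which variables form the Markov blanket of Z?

By definition, MB(Z) is built from Z's parents, Z's children, and the co-parents of Z.
Parents of Z: D, S.
Children of Z: T.
Co-parents of Z (other parents of its children):
  T's other parents are F, G, L.
So the Markov blanket of Z is {D, F, G, L, S, T}.

{D, F, G, L, S, T}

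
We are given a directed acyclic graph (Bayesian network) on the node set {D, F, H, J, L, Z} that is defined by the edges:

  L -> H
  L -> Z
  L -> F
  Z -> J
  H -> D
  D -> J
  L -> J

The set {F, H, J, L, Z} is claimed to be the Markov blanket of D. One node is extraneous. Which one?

D has parent H.
Children of D: J.
Co-parents of D (other parents of its children):
  J also has parents L, Z.
MB(D) = {H, J, L, Z}.
F is neither a parent, child, nor co-parent of D, so it does not belong.

F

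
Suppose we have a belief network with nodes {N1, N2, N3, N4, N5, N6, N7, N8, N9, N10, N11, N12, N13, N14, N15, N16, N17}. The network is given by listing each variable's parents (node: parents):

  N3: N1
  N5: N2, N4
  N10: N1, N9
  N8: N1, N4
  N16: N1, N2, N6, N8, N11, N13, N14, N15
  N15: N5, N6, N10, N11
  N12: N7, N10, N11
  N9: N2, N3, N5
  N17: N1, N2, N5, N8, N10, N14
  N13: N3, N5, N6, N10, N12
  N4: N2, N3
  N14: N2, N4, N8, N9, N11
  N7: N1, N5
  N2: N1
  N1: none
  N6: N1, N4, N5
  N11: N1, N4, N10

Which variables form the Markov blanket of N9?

{N1, N2, N3, N4, N5, N8, N10, N11, N14}

N9's children: N10, N14.
Pa(N9) = {N2, N3, N5}.
Parents of each child, excluding N9:
  N10: N1
  N14: N2, N4, N8, N11
Union: {N2, N3, N5} ∪ {N10, N14} ∪ {N1, N2, N4, N8, N11} = {N1, N2, N3, N4, N5, N8, N10, N11, N14}.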